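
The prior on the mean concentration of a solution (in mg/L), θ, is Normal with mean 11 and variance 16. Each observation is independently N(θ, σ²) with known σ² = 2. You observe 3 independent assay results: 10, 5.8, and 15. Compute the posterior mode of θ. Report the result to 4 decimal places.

θ̂_MAP = 10.2960

n = 3; x̄ = (10 + 5.8 + 15)/3 = 30.8/3 = 154/15 ≈ 10.2667.
For a Normal prior and Normal likelihood with known variance, the posterior is Normal; its mode equals its mean, the precision-weighted average.
Prior precision 1/σ₀² = 1/16 = 0.0625; data precision n/σ² = 3/2 = 1.5.
θ̂ = (0.0625·11 + 1.5·(154/15)) / (0.0625 + 1.5) = 16.0875/1.5625 = 10.2960.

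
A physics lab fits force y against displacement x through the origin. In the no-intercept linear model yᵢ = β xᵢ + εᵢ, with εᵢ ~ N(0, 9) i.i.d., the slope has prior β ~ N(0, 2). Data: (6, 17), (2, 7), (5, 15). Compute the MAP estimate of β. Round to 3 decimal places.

log p(β | y) = −Σ(yᵢ − βxᵢ)²/(2·9) − β²/(2·2) + const.
Setting the derivative to zero: Σxᵢ(yᵢ − βxᵢ)/9 − β/2 = 0, so β = Σxᵢyᵢ / (Σxᵢ² + σ²/τ²).
Σxᵢyᵢ = 6·17 + 2·7 + 5·15 = 191; Σxᵢ² = 65; σ²/τ² = 4.5.
β̂_MAP = 191 / (65 + 4.5) = 191/69.5 ≈ 2.748.

β̂_MAP = 2.748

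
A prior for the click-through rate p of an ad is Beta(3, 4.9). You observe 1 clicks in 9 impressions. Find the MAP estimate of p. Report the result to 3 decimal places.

p̂_MAP = 0.201

Prior: Beta(3, 4.9).
Data: 1 success in 9 trials. The binomial likelihood contributes p(1−p)^8, so the posterior is Beta(3+1, 4.9+8) = Beta(4, 12.9).
For Beta(a, b) with a, b > 1 the mode is (a−1)/(a+b−2) = 3/14.9 ≈ 0.201.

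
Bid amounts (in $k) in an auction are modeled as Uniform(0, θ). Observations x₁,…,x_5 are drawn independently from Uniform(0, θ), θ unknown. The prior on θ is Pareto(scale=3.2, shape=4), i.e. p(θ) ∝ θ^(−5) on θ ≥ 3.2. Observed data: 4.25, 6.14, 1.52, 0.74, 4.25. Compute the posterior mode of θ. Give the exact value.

θ̂_MAP = 6.14

The Uniform(0, θ) likelihood is θ^(−n) for θ ≥ max(xᵢ), zero otherwise. Here max(xᵢ) = 6.14.
Posterior ∝ θ^(−5) · θ^(−5) = θ^(−10) on θ ≥ max(3.2, 6.14) = 6.14.
This density is strictly decreasing in θ, so the posterior mode lies at the lower boundary of the support.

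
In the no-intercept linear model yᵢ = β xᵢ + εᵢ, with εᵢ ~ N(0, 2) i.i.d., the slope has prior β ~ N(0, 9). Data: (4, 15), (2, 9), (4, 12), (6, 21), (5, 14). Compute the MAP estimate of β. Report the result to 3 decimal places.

log p(β | y) = −Σ(yᵢ − βxᵢ)²/(2·2) − β²/(2·9) + const.
Setting the derivative to zero: Σxᵢ(yᵢ − βxᵢ)/2 − β/9 = 0, so β = Σxᵢyᵢ / (Σxᵢ² + σ²/τ²).
Σxᵢyᵢ = 4·15 + 2·9 + 4·12 + 6·21 + 5·14 = 322; Σxᵢ² = 97; σ²/τ² = 2/9.
β̂_MAP = 322 / (97 + 2/9) = 322/(875/9) = 414/125 ≈ 3.312.

β̂_MAP = 3.312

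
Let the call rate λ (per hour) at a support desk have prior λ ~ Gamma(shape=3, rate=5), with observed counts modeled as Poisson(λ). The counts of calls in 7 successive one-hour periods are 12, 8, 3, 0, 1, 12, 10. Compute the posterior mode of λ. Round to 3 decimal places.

λ̂_MAP = 4.000

Σxᵢ = 12+8+3+0+1+12+10 = 46, with n = 7.
Posterior ∝ λ^2e^(−5λ) · λ^46e^(−7λ) = λ^48e^(−12λ), i.e. Gamma(shape=49, rate=12).
The mode of a Gamma(a, b) with a ≥ 1 (shape–rate) is (a−1)/b = 48/12 ≈ 4.000.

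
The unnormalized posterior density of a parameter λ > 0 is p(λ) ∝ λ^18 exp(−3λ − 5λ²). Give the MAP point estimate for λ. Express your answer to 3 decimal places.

ℓ'(λ) = 18/λ − 3 − 10λ. Setting this to zero and multiplying by λ: 10λ² + 3λ − 18 = 0.
λ = (−3 + √(3² + 4·10·18)) / (2·10) = (−3 + √729) / 20 = (−3 + 27)/20 = 6/5.
ℓ''(λ) = −18/λ² − 10 < 0, confirming a maximum.

λ̂_MAP = 1.200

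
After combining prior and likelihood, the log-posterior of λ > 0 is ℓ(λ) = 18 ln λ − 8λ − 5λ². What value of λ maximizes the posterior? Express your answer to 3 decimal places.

λ̂_MAP = 1.000

ℓ'(λ) = 18/λ − 8 − 10λ. Setting this to zero and multiplying by λ: 10λ² + 8λ − 18 = 0.
λ = (−8 + √(8² + 4·10·18)) / (2·10) = (−8 + √784) / 20 = (−8 + 28)/20 = 1.
ℓ''(λ) = −18/λ² − 10 < 0, confirming a maximum.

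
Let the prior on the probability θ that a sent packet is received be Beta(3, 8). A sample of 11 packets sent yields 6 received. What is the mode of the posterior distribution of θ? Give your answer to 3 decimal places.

θ̂_MAP = 0.400

Prior: Beta(3, 8).
Data: 6 successes in 11 trials. The binomial likelihood contributes θ^6(1−θ)^5, so the posterior is Beta(3+6, 8+5) = Beta(9, 13).
For Beta(a, b) with a, b > 1 the mode is (a−1)/(a+b−2) = 8/20 ≈ 0.400.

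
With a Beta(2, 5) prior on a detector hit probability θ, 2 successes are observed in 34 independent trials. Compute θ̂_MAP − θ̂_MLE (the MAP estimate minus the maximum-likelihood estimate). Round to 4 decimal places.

Posterior is Beta(4, 37); MAP = (4−1)/(41−2) = 3/39 ≈ 0.07692.
MLE ignores the prior: θ̂_MLE = k/n = 2/34 ≈ 0.05882.
Difference = 3/39 − 2/34 = 4/221 ≈ 0.0181.

MAP − MLE = 0.0181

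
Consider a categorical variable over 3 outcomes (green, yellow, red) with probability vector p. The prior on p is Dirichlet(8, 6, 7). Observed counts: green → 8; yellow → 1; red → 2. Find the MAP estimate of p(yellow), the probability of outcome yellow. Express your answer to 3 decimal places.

The posterior is Dirichlet(αᵢ + nᵢ) = Dirichlet(16, 7, 9).
For a Dirichlet(a₁,…,a_K) with all aᵢ > 1, the mode has j-th component (aⱼ − 1)/(Σaᵢ − K).
Here Σaᵢ = 32 and K = 3, so p(yellow) = (7 − 1)/(32 − 3) = 6/29 ≈ 0.207.

MAP estimate of p(yellow) = 0.207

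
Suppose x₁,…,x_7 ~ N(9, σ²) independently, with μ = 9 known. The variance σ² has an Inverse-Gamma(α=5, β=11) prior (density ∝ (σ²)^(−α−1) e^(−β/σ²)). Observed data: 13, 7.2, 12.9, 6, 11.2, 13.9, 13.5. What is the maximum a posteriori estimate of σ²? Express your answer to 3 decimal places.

Sum of squared deviations about the known mean: SS = (13−9)² + (7.2−9)² + (12.9−9)² + (6−9)² + (11.2−9)² + (13.9−9)² + (13.5−9)² = 92.55.
The Normal likelihood contributes (σ²)^(−n/2) exp(−SS/(2σ²)), so the posterior is Inverse-Gamma(α + n/2, β + SS/2) = Inverse-Gamma(8.5, 57.275).
The mode of Inverse-Gamma(a, b) is b/(a+1) = 57.275/9.5 ≈ 6.029.

σ̂²_MAP = 6.029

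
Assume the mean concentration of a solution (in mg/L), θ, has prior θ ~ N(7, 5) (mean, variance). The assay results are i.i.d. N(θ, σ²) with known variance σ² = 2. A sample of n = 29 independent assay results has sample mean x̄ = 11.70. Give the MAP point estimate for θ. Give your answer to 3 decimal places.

n = 29, x̄ = 11.70.
For a Normal prior and Normal likelihood with known variance, the posterior is Normal; its mode equals its mean, the precision-weighted average.
Prior precision 1/σ₀² = 1/5 = 0.2; data precision n/σ² = 29/2 = 14.5.
θ̂ = (0.2·7 + 14.5·11.7) / (0.2 + 14.5) = 171.05/14.7 = 3421/294 ≈ 11.636.

θ̂_MAP = 11.636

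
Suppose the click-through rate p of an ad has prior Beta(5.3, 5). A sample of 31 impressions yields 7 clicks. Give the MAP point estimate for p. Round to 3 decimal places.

Prior: Beta(5.3, 5).
Data: 7 successes in 31 trials. The binomial likelihood contributes p^7(1−p)^24, so the posterior is Beta(5.3+7, 5+24) = Beta(12.3, 29).
For Beta(a, b) with a, b > 1 the mode is (a−1)/(a+b−2) = 11.3/39.3 ≈ 0.288.

p̂_MAP = 0.288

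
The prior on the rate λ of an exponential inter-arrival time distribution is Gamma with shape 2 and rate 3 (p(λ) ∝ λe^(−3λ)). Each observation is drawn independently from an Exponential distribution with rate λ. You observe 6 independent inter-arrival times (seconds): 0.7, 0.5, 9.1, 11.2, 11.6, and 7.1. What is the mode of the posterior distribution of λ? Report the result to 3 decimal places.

The Exponential(rate=λ) likelihood is ∝ λ^n e^(−λΣtᵢ). Here n = 6 and Σtᵢ = 0.7 + 0.5 + 9.1 + 11.2 + 11.6 + 7.1 = 40.2.
Posterior ∝ λe^(−3λ) · λ^6e^(−40.2λ) = λ^7e^(−43.2λ), i.e. Gamma(8, 43.2).
Mode = (a−1)/b = 7/43.2 ≈ 0.162.

λ̂_MAP = 0.162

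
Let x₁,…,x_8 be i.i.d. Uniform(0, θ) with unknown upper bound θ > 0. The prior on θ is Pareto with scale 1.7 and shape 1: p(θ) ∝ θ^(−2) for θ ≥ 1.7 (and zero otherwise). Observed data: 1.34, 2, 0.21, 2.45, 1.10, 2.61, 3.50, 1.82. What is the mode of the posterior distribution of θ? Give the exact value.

θ̂_MAP = 3.50

The Uniform(0, θ) likelihood is θ^(−n) for θ ≥ max(xᵢ), zero otherwise. Here max(xᵢ) = 3.50.
Posterior ∝ θ^(−2) · θ^(−8) = θ^(−10) on θ ≥ max(1.7, 3.50) = 3.50.
This density is strictly decreasing in θ, so the posterior mode lies at the lower boundary of the support.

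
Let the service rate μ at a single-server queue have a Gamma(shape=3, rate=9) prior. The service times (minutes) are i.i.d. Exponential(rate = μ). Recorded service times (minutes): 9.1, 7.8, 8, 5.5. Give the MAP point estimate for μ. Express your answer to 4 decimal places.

The Exponential(rate=μ) likelihood is ∝ μ^n e^(−μΣtᵢ). Here n = 4 and Σtᵢ = 9.1 + 7.8 + 8 + 5.5 = 30.4.
Posterior ∝ μ^2e^(−9μ) · μ^4e^(−30.4μ) = μ^6e^(−39.4μ), i.e. Gamma(7, 39.4).
Mode = (a−1)/b = 6/39.4 ≈ 0.1523.

μ̂_MAP = 0.1523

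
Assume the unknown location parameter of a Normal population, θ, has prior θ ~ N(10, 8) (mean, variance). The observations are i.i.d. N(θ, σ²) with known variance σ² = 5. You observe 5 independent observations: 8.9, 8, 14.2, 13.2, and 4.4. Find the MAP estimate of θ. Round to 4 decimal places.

θ̂_MAP = 9.7689

n = 5; x̄ = (8.9 + 8 + 14.2 + 13.2 + 4.4)/5 = 48.7/5 = 9.74.
For a Normal prior and Normal likelihood with known variance, the posterior is Normal; its mode equals its mean, the precision-weighted average.
Prior precision 1/σ₀² = 1/8 = 0.125; data precision n/σ² = 5/5 = 1.
θ̂ = (0.125·10 + 1·9.74) / (0.125 + 1) = 10.99/1.125 = 2198/225 ≈ 9.7689.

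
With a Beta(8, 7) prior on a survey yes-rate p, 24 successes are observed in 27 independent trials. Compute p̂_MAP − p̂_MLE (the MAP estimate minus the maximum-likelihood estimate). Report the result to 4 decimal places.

MAP − MLE = -0.1139

Posterior is Beta(32, 10); MAP = (32−1)/(42−2) = 31/40 ≈ 0.77500.
MLE ignores the prior: p̂_MLE = k/n = 24/27 ≈ 0.88889.
Difference = 31/40 − 24/27 = -41/360 ≈ -0.1139.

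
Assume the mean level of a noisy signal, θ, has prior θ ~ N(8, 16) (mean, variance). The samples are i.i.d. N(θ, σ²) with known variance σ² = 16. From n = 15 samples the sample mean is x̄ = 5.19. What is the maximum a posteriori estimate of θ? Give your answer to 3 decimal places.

n = 15, x̄ = 5.19.
For a Normal prior and Normal likelihood with known variance, the posterior is Normal; its mode equals its mean, the precision-weighted average.
Prior precision 1/σ₀² = 1/16 = 0.0625; data precision n/σ² = 15/16 = 0.9375.
θ̂ = (0.0625·8 + 0.9375·5.19) / (0.0625 + 0.9375) = 5.365625/1 = 5.365625 ≈ 5.366.

θ̂_MAP = 5.366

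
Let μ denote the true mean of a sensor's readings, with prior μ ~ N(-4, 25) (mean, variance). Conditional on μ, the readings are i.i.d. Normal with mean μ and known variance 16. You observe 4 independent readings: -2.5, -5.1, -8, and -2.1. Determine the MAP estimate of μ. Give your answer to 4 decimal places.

μ̂_MAP = -4.3664

n = 4; x̄ = ((-2.5) + (-5.1) + (-8) + (-2.1))/4 = -17.7/4 = -4.425.
For a Normal prior and Normal likelihood with known variance, the posterior is Normal; its mode equals its mean, the precision-weighted average.
Prior precision 1/σ₀² = 1/25 = 0.04; data precision n/σ² = 4/16 = 0.25.
μ̂ = (0.04·(-4) + 0.25·(-4.425)) / (0.04 + 0.25) = (-1.26625)/0.29 = -1013/232 ≈ -4.3664.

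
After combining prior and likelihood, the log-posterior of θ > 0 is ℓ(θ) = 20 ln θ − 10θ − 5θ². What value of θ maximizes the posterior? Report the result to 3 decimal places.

θ̂_MAP = 1.000

ℓ'(θ) = 20/θ − 10 − 10θ. Setting this to zero and multiplying by θ: 10θ² + 10θ − 20 = 0.
θ = (−10 + √(10² + 4·10·20)) / (2·10) = (−10 + √900) / 20 = (−10 + 30)/20 = 1.
ℓ''(θ) = −20/θ² − 10 < 0, confirming a maximum.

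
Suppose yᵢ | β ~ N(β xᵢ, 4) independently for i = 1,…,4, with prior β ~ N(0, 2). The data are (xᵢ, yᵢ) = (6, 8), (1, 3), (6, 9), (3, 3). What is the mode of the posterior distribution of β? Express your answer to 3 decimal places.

β̂_MAP = 1.357

log p(β | y) = −Σ(yᵢ − βxᵢ)²/(2·4) − β²/(2·2) + const.
Setting the derivative to zero: Σxᵢ(yᵢ − βxᵢ)/4 − β/2 = 0, so β = Σxᵢyᵢ / (Σxᵢ² + σ²/τ²).
Σxᵢyᵢ = 6·8 + 1·3 + 6·9 + 3·3 = 114; Σxᵢ² = 82; σ²/τ² = 2.
β̂_MAP = 114 / (82 + 2) = 114/84 ≈ 1.357.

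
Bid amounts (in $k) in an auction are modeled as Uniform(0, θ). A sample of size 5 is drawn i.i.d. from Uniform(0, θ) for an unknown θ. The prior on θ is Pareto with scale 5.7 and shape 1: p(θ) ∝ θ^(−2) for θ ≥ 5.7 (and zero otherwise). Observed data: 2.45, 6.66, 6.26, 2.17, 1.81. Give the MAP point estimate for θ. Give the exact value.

θ̂_MAP = 6.66

The Uniform(0, θ) likelihood is θ^(−n) for θ ≥ max(xᵢ), zero otherwise. Here max(xᵢ) = 6.66.
Posterior ∝ θ^(−2) · θ^(−5) = θ^(−7) on θ ≥ max(5.7, 6.66) = 6.66.
This density is strictly decreasing in θ, so the posterior mode lies at the lower boundary of the support.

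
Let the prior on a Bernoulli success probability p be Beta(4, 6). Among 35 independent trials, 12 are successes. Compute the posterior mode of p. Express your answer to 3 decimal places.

p̂_MAP = 0.349

Prior: Beta(4, 6).
Data: 12 successes in 35 trials. The binomial likelihood contributes p^12(1−p)^23, so the posterior is Beta(4+12, 6+23) = Beta(16, 29).
For Beta(a, b) with a, b > 1 the mode is (a−1)/(a+b−2) = 15/43 ≈ 0.349.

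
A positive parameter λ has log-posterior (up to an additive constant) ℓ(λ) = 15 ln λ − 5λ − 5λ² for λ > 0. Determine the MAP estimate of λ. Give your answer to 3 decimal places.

ℓ'(λ) = 15/λ − 5 − 10λ. Setting this to zero and multiplying by λ: 10λ² + 5λ − 15 = 0.
λ = (−5 + √(5² + 4·10·15)) / (2·10) = (−5 + √625) / 20 = (−5 + 25)/20 = 1.
ℓ''(λ) = −15/λ² − 10 < 0, confirming a maximum.

λ̂_MAP = 1.000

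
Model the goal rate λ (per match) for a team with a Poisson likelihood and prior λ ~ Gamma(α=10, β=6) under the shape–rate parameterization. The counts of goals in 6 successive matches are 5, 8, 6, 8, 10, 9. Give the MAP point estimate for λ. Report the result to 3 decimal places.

λ̂_MAP = 4.583

Σxᵢ = 5+8+6+8+10+9 = 46, with n = 6.
Posterior ∝ λ^9e^(−6λ) · λ^46e^(−6λ) = λ^55e^(−12λ), i.e. Gamma(shape=56, rate=12).
The mode of a Gamma(a, b) with a ≥ 1 (shape–rate) is (a−1)/b = 55/12 ≈ 4.583.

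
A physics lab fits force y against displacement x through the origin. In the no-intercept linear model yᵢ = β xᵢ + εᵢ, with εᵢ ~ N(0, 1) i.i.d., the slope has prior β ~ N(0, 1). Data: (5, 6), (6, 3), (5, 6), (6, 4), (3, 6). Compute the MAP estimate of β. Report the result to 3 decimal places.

log p(β | y) = −Σ(yᵢ − βxᵢ)²/(2·1) − β²/(2·1) + const.
Setting the derivative to zero: Σxᵢ(yᵢ − βxᵢ)/1 − β/1 = 0, so β = Σxᵢyᵢ / (Σxᵢ² + σ²/τ²).
Σxᵢyᵢ = 5·6 + 6·3 + 5·6 + 6·4 + 3·6 = 120; Σxᵢ² = 131; σ²/τ² = 1.
β̂_MAP = 120 / (131 + 1) = 120/132 ≈ 0.909.

β̂_MAP = 0.909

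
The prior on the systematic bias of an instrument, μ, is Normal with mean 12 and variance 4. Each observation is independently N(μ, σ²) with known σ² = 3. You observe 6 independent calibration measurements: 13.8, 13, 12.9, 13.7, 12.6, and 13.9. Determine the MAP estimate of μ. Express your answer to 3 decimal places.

n = 6; x̄ = (13.8 + 13 + 12.9 + 13.7 + 12.6 + 13.9)/6 = 79.9/6 = 799/60 ≈ 13.3167.
For a Normal prior and Normal likelihood with known variance, the posterior is Normal; its mode equals its mean, the precision-weighted average.
Prior precision 1/σ₀² = 1/4 = 0.25; data precision n/σ² = 6/3 = 2.
μ̂ = (0.25·12 + 2·(799/60)) / (0.25 + 2) = (889/30)/2.25 = 1778/135 ≈ 13.170.

μ̂_MAP = 13.170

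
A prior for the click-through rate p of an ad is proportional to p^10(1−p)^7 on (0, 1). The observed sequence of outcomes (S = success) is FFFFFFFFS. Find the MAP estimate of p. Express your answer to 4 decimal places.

p̂_MAP = 0.4231

The prior density ∝ p^10(1−p)^7 is the kernel of Beta(11, 8).
Data: 1 success in 9 trials (from the sequence). The binomial likelihood contributes p(1−p)^8, so the posterior is Beta(11+1, 8+8) = Beta(12, 16).
For Beta(a, b) with a, b > 1 the mode is (a−1)/(a+b−2) = 11/26 ≈ 0.4231.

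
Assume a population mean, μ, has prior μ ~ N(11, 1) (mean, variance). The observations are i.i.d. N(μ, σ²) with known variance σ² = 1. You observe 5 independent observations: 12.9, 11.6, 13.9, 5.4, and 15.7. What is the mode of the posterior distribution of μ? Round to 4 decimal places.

μ̂_MAP = 11.7500

n = 5; x̄ = (12.9 + 11.6 + 13.9 + 5.4 + 15.7)/5 = 59.5/5 = 11.9.
For a Normal prior and Normal likelihood with known variance, the posterior is Normal; its mode equals its mean, the precision-weighted average.
Prior precision 1/σ₀² = 1/1 = 1; data precision n/σ² = 5/1 = 5.
μ̂ = (1·11 + 5·11.9) / (1 + 5) = 70.5/6 = 11.7500.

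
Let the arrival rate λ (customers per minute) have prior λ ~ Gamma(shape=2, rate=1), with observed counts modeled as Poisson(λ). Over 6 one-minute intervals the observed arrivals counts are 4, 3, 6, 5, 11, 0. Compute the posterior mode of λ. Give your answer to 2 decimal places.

λ̂_MAP = 4.29

Σxᵢ = 4+3+6+5+11+0 = 29, with n = 6.
Posterior ∝ λe^(−1λ) · λ^29e^(−6λ) = λ^30e^(−7λ), i.e. Gamma(shape=31, rate=7).
The mode of a Gamma(a, b) with a ≥ 1 (shape–rate) is (a−1)/b = 30/7 ≈ 4.29.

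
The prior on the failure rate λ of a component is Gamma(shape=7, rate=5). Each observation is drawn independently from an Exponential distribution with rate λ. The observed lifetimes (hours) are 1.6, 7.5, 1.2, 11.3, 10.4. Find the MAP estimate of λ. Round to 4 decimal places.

λ̂_MAP = 0.2973

The Exponential(rate=λ) likelihood is ∝ λ^n e^(−λΣtᵢ). Here n = 5 and Σtᵢ = 1.6 + 7.5 + 1.2 + 11.3 + 10.4 = 32.
Posterior ∝ λ^6e^(−5λ) · λ^5e^(−32λ) = λ^11e^(−37λ), i.e. Gamma(12, 37).
Mode = (a−1)/b = 11/37 ≈ 0.2973.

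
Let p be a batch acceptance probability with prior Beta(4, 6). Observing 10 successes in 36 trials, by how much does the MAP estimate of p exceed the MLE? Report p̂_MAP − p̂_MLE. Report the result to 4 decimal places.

MAP − MLE = 0.0177

Posterior is Beta(14, 32); MAP = (14−1)/(46−2) = 13/44 ≈ 0.29545.
MLE ignores the prior: p̂_MLE = k/n = 10/36 ≈ 0.27778.
Difference = 13/44 − 10/36 = 7/396 ≈ 0.0177.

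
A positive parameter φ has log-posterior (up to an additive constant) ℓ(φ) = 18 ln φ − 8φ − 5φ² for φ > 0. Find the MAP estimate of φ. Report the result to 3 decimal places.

ℓ'(φ) = 18/φ − 8 − 10φ. Setting this to zero and multiplying by φ: 10φ² + 8φ − 18 = 0.
φ = (−8 + √(8² + 4·10·18)) / (2·10) = (−8 + √784) / 20 = (−8 + 28)/20 = 1.
ℓ''(φ) = −18/φ² − 10 < 0, confirming a maximum.

φ̂_MAP = 1.000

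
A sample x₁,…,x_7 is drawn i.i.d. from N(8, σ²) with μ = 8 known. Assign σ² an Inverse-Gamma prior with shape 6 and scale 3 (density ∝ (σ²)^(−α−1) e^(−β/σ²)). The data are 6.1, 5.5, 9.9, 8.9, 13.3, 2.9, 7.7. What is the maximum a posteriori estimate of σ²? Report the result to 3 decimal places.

Sum of squared deviations about the known mean: SS = (6.1−8)² + (5.5−8)² + (9.9−8)² + (8.9−8)² + (13.3−8)² + (2.9−8)² + (7.7−8)² = 68.47.
The Normal likelihood contributes (σ²)^(−n/2) exp(−SS/(2σ²)), so the posterior is Inverse-Gamma(α + n/2, β + SS/2) = Inverse-Gamma(9.5, 37.235).
The mode of Inverse-Gamma(a, b) is b/(a+1) = 37.235/10.5 ≈ 3.546.

σ̂²_MAP = 3.546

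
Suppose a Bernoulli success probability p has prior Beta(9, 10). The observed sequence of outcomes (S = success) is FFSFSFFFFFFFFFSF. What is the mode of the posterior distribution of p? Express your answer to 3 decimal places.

Prior: Beta(9, 10).
Data: 3 successes in 16 trials (from the sequence). The binomial likelihood contributes p^3(1−p)^13, so the posterior is Beta(9+3, 10+13) = Beta(12, 23).
For Beta(a, b) with a, b > 1 the mode is (a−1)/(a+b−2) = 11/33 ≈ 0.333.

p̂_MAP = 0.333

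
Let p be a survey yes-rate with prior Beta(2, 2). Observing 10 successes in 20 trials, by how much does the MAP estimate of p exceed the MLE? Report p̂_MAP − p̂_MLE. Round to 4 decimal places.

MAP − MLE = 0.0000

Posterior is Beta(12, 12); MAP = (12−1)/(24−2) = 11/22 ≈ 0.50000.
MLE ignores the prior: p̂_MLE = k/n = 10/20 ≈ 0.50000.
Difference = 11/22 − 10/20 = 0 ≈ 0.0000.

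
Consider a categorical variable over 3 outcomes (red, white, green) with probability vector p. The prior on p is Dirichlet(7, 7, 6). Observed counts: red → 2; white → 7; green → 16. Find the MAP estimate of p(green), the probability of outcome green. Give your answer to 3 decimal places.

The posterior is Dirichlet(αᵢ + nᵢ) = Dirichlet(9, 14, 22).
For a Dirichlet(a₁,…,a_K) with all aᵢ > 1, the mode has j-th component (aⱼ − 1)/(Σaᵢ − K).
Here Σaᵢ = 45 and K = 3, so p(green) = (22 − 1)/(45 − 3) = 21/42 ≈ 0.500.

MAP estimate of p(green) = 0.500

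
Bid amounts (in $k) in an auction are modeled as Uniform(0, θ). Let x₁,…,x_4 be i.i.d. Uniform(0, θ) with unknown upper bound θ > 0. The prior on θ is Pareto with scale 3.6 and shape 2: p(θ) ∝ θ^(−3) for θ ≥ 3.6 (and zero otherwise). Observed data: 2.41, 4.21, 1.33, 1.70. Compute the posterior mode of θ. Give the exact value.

The Uniform(0, θ) likelihood is θ^(−n) for θ ≥ max(xᵢ), zero otherwise. Here max(xᵢ) = 4.21.
Posterior ∝ θ^(−3) · θ^(−4) = θ^(−7) on θ ≥ max(3.6, 4.21) = 4.21.
This density is strictly decreasing in θ, so the posterior mode lies at the lower boundary of the support.

θ̂_MAP = 4.21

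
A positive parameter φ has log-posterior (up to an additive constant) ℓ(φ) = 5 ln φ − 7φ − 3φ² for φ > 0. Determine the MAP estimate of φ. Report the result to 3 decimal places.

φ̂_MAP = 0.500

ℓ'(φ) = 5/φ − 7 − 6φ. Setting this to zero and multiplying by φ: 6φ² + 7φ − 5 = 0.
φ = (−7 + √(7² + 4·6·5)) / (2·6) = (−7 + √169) / 12 = (−7 + 13)/12 = 1/2.
ℓ''(φ) = −5/φ² − 6 < 0, confirming a maximum.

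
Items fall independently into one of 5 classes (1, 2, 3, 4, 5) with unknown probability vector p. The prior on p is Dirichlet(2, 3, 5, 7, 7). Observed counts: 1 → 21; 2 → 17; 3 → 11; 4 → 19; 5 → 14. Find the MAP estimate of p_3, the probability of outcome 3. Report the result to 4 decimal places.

MAP estimate: 0.1485

The posterior is Dirichlet(αᵢ + nᵢ) = Dirichlet(23, 20, 16, 26, 21).
For a Dirichlet(a₁,…,a_K) with all aᵢ > 1, the mode has j-th component (aⱼ − 1)/(Σaᵢ − K).
Here Σaᵢ = 106 and K = 5, so p_3 = (16 − 1)/(106 − 5) = 15/101 ≈ 0.1485.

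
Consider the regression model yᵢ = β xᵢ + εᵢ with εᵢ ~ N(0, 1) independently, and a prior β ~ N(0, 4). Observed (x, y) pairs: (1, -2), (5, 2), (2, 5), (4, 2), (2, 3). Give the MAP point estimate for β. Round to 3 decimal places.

log p(β | y) = −Σ(yᵢ − βxᵢ)²/(2·1) − β²/(2·4) + const.
Setting the derivative to zero: Σxᵢ(yᵢ − βxᵢ)/1 − β/4 = 0, so β = Σxᵢyᵢ / (Σxᵢ² + σ²/τ²).
Σxᵢyᵢ = 1·(-2) + 5·2 + 2·5 + 4·2 + 2·3 = 32; Σxᵢ² = 50; σ²/τ² = 0.25.
β̂_MAP = 32 / (50 + 0.25) = 32/50.25 ≈ 0.637.

β̂_MAP = 0.637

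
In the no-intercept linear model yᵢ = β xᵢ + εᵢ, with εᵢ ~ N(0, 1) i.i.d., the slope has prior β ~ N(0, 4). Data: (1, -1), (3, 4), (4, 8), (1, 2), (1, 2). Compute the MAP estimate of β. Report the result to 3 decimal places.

β̂_MAP = 1.664

log p(β | y) = −Σ(yᵢ − βxᵢ)²/(2·1) − β²/(2·4) + const.
Setting the derivative to zero: Σxᵢ(yᵢ − βxᵢ)/1 − β/4 = 0, so β = Σxᵢyᵢ / (Σxᵢ² + σ²/τ²).
Σxᵢyᵢ = 1·(-1) + 3·4 + 4·8 + 1·2 + 1·2 = 47; Σxᵢ² = 28; σ²/τ² = 0.25.
β̂_MAP = 47 / (28 + 0.25) = 47/28.25 ≈ 1.664.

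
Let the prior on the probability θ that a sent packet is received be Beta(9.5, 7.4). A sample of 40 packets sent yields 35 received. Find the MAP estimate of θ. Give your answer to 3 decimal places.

θ̂_MAP = 0.792

Prior: Beta(9.5, 7.4).
Data: 35 successes in 40 trials. The binomial likelihood contributes θ^35(1−θ)^5, so the posterior is Beta(9.5+35, 7.4+5) = Beta(44.5, 12.4).
For Beta(a, b) with a, b > 1 the mode is (a−1)/(a+b−2) = 43.5/54.9 ≈ 0.792.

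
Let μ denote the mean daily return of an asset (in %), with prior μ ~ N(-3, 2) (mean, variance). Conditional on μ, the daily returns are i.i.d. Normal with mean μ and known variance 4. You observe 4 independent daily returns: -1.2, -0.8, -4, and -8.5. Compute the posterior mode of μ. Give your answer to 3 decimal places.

n = 4; x̄ = ((-1.2) + (-0.8) + (-4) + (-8.5))/4 = -14.5/4 = -3.625.
For a Normal prior and Normal likelihood with known variance, the posterior is Normal; its mode equals its mean, the precision-weighted average.
Prior precision 1/σ₀² = 1/2 = 0.5; data precision n/σ² = 4/4 = 1.
μ̂ = (0.5·(-3) + 1·(-3.625)) / (0.5 + 1) = (-5.125)/1.5 = -41/12 ≈ -3.417.

μ̂_MAP = -3.417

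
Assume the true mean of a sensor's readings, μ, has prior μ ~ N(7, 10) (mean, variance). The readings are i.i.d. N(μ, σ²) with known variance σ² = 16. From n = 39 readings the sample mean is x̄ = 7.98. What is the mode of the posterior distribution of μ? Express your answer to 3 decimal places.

μ̂_MAP = 7.941

n = 39, x̄ = 7.98.
For a Normal prior and Normal likelihood with known variance, the posterior is Normal; its mode equals its mean, the precision-weighted average.
Prior precision 1/σ₀² = 1/10 = 0.1; data precision n/σ² = 39/16 = 2.4375.
μ̂ = (0.1·7 + 2.4375·7.98) / (0.1 + 2.4375) = 20.15125/2.5375 = 2303/290 ≈ 7.941.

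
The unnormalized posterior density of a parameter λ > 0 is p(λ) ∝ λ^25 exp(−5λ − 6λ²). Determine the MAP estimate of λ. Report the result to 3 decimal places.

λ̂_MAP = 1.250

ℓ'(λ) = 25/λ − 5 − 12λ. Setting this to zero and multiplying by λ: 12λ² + 5λ − 25 = 0.
λ = (−5 + √(5² + 4·12·25)) / (2·12) = (−5 + √1225) / 24 = (−5 + 35)/24 = 5/4.
ℓ''(λ) = −25/λ² − 12 < 0, confirming a maximum.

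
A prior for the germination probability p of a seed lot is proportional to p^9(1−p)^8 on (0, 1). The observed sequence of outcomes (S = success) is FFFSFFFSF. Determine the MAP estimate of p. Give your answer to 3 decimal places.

p̂_MAP = 0.423

The prior density ∝ p^9(1−p)^8 is the kernel of Beta(10, 9).
Data: 2 successes in 9 trials (from the sequence). The binomial likelihood contributes p^2(1−p)^7, so the posterior is Beta(10+2, 9+7) = Beta(12, 16).
For Beta(a, b) with a, b > 1 the mode is (a−1)/(a+b−2) = 11/26 ≈ 0.423.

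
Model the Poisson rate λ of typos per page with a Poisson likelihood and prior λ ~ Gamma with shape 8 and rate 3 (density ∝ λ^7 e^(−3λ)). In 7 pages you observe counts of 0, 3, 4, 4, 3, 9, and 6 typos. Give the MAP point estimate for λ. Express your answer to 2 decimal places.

Σxᵢ = 0+3+4+4+3+9+6 = 29, with n = 7.
Posterior ∝ λ^7e^(−3λ) · λ^29e^(−7λ) = λ^36e^(−10λ), i.e. Gamma(shape=37, rate=10).
The mode of a Gamma(a, b) with a ≥ 1 (shape–rate) is (a−1)/b = 36/10 ≈ 3.60.

λ̂_MAP = 3.60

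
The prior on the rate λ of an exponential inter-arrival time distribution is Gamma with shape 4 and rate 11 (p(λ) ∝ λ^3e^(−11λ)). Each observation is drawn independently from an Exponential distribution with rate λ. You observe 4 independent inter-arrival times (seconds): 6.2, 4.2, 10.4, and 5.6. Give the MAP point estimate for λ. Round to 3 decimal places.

The Exponential(rate=λ) likelihood is ∝ λ^n e^(−λΣtᵢ). Here n = 4 and Σtᵢ = 6.2 + 4.2 + 10.4 + 5.6 = 26.4.
Posterior ∝ λ^3e^(−11λ) · λ^4e^(−26.4λ) = λ^7e^(−37.4λ), i.e. Gamma(8, 37.4).
Mode = (a−1)/b = 7/37.4 ≈ 0.187.

λ̂_MAP = 0.187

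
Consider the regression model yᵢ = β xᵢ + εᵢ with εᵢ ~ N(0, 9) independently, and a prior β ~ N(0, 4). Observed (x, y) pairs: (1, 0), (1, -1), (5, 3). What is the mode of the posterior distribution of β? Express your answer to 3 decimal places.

β̂_MAP = 0.479

log p(β | y) = −Σ(yᵢ − βxᵢ)²/(2·9) − β²/(2·4) + const.
Setting the derivative to zero: Σxᵢ(yᵢ − βxᵢ)/9 − β/4 = 0, so β = Σxᵢyᵢ / (Σxᵢ² + σ²/τ²).
Σxᵢyᵢ = 1·0 + 1·(-1) + 5·3 = 14; Σxᵢ² = 27; σ²/τ² = 2.25.
β̂_MAP = 14 / (27 + 2.25) = 14/29.25 ≈ 0.479.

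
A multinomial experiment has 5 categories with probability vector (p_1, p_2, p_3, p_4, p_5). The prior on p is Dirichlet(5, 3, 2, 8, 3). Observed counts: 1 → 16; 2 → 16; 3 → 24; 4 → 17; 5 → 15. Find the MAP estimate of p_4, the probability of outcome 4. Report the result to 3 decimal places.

The posterior is Dirichlet(αᵢ + nᵢ) = Dirichlet(21, 19, 26, 25, 18).
For a Dirichlet(a₁,…,a_K) with all aᵢ > 1, the mode has j-th component (aⱼ − 1)/(Σaᵢ − K).
Here Σaᵢ = 109 and K = 5, so p_4 = (25 − 1)/(109 − 5) = 24/104 ≈ 0.231.

MAP estimate: 0.231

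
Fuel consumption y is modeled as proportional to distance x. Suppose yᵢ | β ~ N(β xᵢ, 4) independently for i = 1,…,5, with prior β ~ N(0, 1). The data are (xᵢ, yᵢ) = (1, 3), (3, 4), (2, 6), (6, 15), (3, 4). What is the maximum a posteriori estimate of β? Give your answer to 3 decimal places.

log p(β | y) = −Σ(yᵢ − βxᵢ)²/(2·4) − β²/(2·1) + const.
Setting the derivative to zero: Σxᵢ(yᵢ − βxᵢ)/4 − β/1 = 0, so β = Σxᵢyᵢ / (Σxᵢ² + σ²/τ²).
Σxᵢyᵢ = 1·3 + 3·4 + 2·6 + 6·15 + 3·4 = 129; Σxᵢ² = 59; σ²/τ² = 4.
β̂_MAP = 129 / (59 + 4) = 129/63 ≈ 2.048.

β̂_MAP = 2.048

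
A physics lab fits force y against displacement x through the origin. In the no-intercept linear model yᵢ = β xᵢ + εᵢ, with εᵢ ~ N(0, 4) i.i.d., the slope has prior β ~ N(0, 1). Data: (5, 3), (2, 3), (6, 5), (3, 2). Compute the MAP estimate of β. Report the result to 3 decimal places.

β̂_MAP = 0.731

log p(β | y) = −Σ(yᵢ − βxᵢ)²/(2·4) − β²/(2·1) + const.
Setting the derivative to zero: Σxᵢ(yᵢ − βxᵢ)/4 − β/1 = 0, so β = Σxᵢyᵢ / (Σxᵢ² + σ²/τ²).
Σxᵢyᵢ = 5·3 + 2·3 + 6·5 + 3·2 = 57; Σxᵢ² = 74; σ²/τ² = 4.
β̂_MAP = 57 / (74 + 4) = 57/78 ≈ 0.731.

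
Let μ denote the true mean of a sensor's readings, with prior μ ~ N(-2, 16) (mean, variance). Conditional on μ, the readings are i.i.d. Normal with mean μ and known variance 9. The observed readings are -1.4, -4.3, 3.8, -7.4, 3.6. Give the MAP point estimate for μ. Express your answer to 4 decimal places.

μ̂_MAP = -1.2270

n = 5; x̄ = ((-1.4) + (-4.3) + 3.8 + (-7.4) + 3.6)/5 = -5.7/5 = -1.14.
For a Normal prior and Normal likelihood with known variance, the posterior is Normal; its mode equals its mean, the precision-weighted average.
Prior precision 1/σ₀² = 1/16 = 0.0625; data precision n/σ² = 5/9.
μ̂ = (0.0625·(-2) + (5/9)·(-1.14)) / (0.0625 + 5/9) = (-91/120)/(89/144) = -546/445 ≈ -1.2270.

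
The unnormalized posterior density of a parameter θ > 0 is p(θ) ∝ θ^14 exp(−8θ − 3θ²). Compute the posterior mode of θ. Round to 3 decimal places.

θ̂_MAP = 1.000

ℓ'(θ) = 14/θ − 8 − 6θ. Setting this to zero and multiplying by θ: 6θ² + 8θ − 14 = 0.
θ = (−8 + √(8² + 4·6·14)) / (2·6) = (−8 + √400) / 12 = (−8 + 20)/12 = 1.
ℓ''(θ) = −14/θ² − 6 < 0, confirming a maximum.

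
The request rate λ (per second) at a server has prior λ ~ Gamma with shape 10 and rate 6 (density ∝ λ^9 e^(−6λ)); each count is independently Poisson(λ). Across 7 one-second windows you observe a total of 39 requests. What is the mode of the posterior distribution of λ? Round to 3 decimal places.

λ̂_MAP = 3.692

Σxᵢ = 39, n = 7.
Posterior ∝ λ^9e^(−6λ) · λ^39e^(−7λ) = λ^48e^(−13λ), i.e. Gamma(shape=49, rate=13).
The mode of a Gamma(a, b) with a ≥ 1 (shape–rate) is (a−1)/b = 48/13 ≈ 3.692.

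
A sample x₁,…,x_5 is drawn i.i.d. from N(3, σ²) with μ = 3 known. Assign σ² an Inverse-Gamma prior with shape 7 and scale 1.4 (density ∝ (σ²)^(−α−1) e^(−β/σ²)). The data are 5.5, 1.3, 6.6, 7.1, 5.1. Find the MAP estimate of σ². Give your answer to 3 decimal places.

σ̂²_MAP = 2.196

Sum of squared deviations about the known mean: SS = (5.5−3)² + (1.3−3)² + (6.6−3)² + (7.1−3)² + (5.1−3)² = 43.32.
The Normal likelihood contributes (σ²)^(−n/2) exp(−SS/(2σ²)), so the posterior is Inverse-Gamma(α + n/2, β + SS/2) = Inverse-Gamma(9.5, 23.06).
The mode of Inverse-Gamma(a, b) is b/(a+1) = 23.06/10.5 ≈ 2.196.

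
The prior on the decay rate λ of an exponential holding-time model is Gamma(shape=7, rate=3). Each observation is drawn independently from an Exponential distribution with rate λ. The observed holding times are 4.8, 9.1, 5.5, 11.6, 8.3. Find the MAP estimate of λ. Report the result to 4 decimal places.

λ̂_MAP = 0.2600

The Exponential(rate=λ) likelihood is ∝ λ^n e^(−λΣtᵢ). Here n = 5 and Σtᵢ = 4.8 + 9.1 + 5.5 + 11.6 + 8.3 = 39.3.
Posterior ∝ λ^6e^(−3λ) · λ^5e^(−39.3λ) = λ^11e^(−42.3λ), i.e. Gamma(12, 42.3).
Mode = (a−1)/b = 11/42.3 ≈ 0.2600.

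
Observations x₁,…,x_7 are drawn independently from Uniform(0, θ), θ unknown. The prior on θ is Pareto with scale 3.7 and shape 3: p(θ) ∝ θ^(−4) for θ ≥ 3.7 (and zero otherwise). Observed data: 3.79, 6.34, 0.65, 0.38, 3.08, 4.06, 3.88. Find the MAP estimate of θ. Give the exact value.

The Uniform(0, θ) likelihood is θ^(−n) for θ ≥ max(xᵢ), zero otherwise. Here max(xᵢ) = 6.34.
Posterior ∝ θ^(−4) · θ^(−7) = θ^(−11) on θ ≥ max(3.7, 6.34) = 6.34.
This density is strictly decreasing in θ, so the posterior mode lies at the lower boundary of the support.

θ̂_MAP = 6.34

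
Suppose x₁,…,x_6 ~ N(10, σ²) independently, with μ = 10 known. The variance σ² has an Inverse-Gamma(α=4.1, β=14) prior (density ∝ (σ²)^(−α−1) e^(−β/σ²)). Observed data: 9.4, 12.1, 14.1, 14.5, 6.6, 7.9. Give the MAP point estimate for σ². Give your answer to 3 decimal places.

Sum of squared deviations about the known mean: SS = (9.4−10)² + (12.1−10)² + (14.1−10)² + (14.5−10)² + (6.6−10)² + (7.9−10)² = 57.8.
The Normal likelihood contributes (σ²)^(−n/2) exp(−SS/(2σ²)), so the posterior is Inverse-Gamma(α + n/2, β + SS/2) = Inverse-Gamma(7.1, 42.9).
The mode of Inverse-Gamma(a, b) is b/(a+1) = 42.9/8.1 ≈ 5.296.

σ̂²_MAP = 5.296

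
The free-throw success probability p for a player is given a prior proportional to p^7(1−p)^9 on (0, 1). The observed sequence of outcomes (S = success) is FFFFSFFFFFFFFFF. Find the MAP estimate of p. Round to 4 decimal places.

p̂_MAP = 0.2581

The prior density ∝ p^7(1−p)^9 is the kernel of Beta(8, 10).
Data: 1 success in 15 trials (from the sequence). The binomial likelihood contributes p(1−p)^14, so the posterior is Beta(8+1, 10+14) = Beta(9, 24).
For Beta(a, b) with a, b > 1 the mode is (a−1)/(a+b−2) = 8/31 ≈ 0.2581.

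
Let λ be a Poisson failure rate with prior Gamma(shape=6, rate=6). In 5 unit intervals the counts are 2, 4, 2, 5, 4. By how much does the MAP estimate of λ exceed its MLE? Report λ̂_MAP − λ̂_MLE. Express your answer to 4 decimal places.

MAP − MLE = -1.4000

Σxᵢ = 17. Posterior is Gamma(23, 11); MAP = (23−1)/11 = 22/11 ≈ 2.00000.
MLE = x̄ = 17/5 ≈ 3.40000.
Difference = 22/11 − 17/5 = -7/5 ≈ -1.4000.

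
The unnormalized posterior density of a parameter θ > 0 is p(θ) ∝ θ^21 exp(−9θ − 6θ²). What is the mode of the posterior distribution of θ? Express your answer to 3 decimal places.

ℓ'(θ) = 21/θ − 9 − 12θ. Setting this to zero and multiplying by θ: 12θ² + 9θ − 21 = 0.
θ = (−9 + √(9² + 4·12·21)) / (2·12) = (−9 + √1089) / 24 = (−9 + 33)/24 = 1.
ℓ''(θ) = −21/θ² − 12 < 0, confirming a maximum.

θ̂_MAP = 1.000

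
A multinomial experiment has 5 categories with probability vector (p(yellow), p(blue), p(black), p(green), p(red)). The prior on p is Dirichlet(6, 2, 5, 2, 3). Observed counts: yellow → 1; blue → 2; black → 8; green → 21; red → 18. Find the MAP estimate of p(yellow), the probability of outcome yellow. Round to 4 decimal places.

MAP estimate of p(yellow) = 0.0952

The posterior is Dirichlet(αᵢ + nᵢ) = Dirichlet(7, 4, 13, 23, 21).
For a Dirichlet(a₁,…,a_K) with all aᵢ > 1, the mode has j-th component (aⱼ − 1)/(Σaᵢ − K).
Here Σaᵢ = 68 and K = 5, so p(yellow) = (7 − 1)/(68 − 5) = 6/63 ≈ 0.0952.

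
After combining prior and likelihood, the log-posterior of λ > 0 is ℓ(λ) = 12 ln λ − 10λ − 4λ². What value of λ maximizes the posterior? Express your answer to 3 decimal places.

λ̂_MAP = 0.750

ℓ'(λ) = 12/λ − 10 − 8λ. Setting this to zero and multiplying by λ: 8λ² + 10λ − 12 = 0.
λ = (−10 + √(10² + 4·8·12)) / (2·8) = (−10 + √484) / 16 = (−10 + 22)/16 = 3/4.
ℓ''(λ) = −12/λ² − 8 < 0, confirming a maximum.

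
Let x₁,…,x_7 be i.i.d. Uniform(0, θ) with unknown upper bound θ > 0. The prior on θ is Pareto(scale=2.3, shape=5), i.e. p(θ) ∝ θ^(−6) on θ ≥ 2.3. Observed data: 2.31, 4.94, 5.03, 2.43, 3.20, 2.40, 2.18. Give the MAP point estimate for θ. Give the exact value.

The Uniform(0, θ) likelihood is θ^(−n) for θ ≥ max(xᵢ), zero otherwise. Here max(xᵢ) = 5.03.
Posterior ∝ θ^(−6) · θ^(−7) = θ^(−13) on θ ≥ max(2.3, 5.03) = 5.03.
This density is strictly decreasing in θ, so the posterior mode lies at the lower boundary of the support.

θ̂_MAP = 5.03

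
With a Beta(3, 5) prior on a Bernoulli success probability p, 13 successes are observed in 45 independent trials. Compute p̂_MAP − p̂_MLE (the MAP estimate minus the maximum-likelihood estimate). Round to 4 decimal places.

MAP − MLE = 0.0052

Posterior is Beta(16, 37); MAP = (16−1)/(53−2) = 15/51 ≈ 0.29412.
MLE ignores the prior: p̂_MLE = k/n = 13/45 ≈ 0.28889.
Difference = 15/51 − 13/45 = 4/765 ≈ 0.0052.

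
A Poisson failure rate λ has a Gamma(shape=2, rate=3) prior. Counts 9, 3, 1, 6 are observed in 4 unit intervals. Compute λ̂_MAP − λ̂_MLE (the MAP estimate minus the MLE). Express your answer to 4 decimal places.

MAP − MLE = -1.8929

Σxᵢ = 19. Posterior is Gamma(21, 7); MAP = (21−1)/7 = 20/7 ≈ 2.85714.
MLE = x̄ = 19/4 ≈ 4.75000.
Difference = 20/7 − 19/4 = -53/28 ≈ -1.8929.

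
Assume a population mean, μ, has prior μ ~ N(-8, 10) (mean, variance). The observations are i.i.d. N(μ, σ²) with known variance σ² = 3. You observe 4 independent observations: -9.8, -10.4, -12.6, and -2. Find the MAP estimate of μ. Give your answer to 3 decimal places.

n = 4; x̄ = ((-9.8) + (-10.4) + (-12.6) + (-2))/4 = -34.8/4 = -8.7.
For a Normal prior and Normal likelihood with known variance, the posterior is Normal; its mode equals its mean, the precision-weighted average.
Prior precision 1/σ₀² = 1/10 = 0.1; data precision n/σ² = 4/3.
μ̂ = (0.1·(-8) + (4/3)·(-8.7)) / (0.1 + 4/3) = (-12.4)/(43/30) = -372/43 ≈ -8.651.

μ̂_MAP = -8.651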